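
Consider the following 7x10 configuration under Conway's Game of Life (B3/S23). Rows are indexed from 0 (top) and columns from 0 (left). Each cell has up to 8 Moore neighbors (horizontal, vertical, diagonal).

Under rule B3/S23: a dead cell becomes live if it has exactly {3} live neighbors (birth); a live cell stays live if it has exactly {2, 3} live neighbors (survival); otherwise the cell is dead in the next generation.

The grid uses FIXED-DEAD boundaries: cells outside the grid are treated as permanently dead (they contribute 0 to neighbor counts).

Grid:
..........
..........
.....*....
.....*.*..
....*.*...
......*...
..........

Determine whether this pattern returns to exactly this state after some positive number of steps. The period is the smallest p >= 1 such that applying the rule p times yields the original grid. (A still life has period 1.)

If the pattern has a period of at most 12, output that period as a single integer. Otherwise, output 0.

Simulating and comparing each generation to the original:
Gen 0 (original, given above): 6 live cells
Gen 1: 6 live cells, differs from original
Gen 2: 6 live cells, MATCHES original -> period = 2

Answer: 2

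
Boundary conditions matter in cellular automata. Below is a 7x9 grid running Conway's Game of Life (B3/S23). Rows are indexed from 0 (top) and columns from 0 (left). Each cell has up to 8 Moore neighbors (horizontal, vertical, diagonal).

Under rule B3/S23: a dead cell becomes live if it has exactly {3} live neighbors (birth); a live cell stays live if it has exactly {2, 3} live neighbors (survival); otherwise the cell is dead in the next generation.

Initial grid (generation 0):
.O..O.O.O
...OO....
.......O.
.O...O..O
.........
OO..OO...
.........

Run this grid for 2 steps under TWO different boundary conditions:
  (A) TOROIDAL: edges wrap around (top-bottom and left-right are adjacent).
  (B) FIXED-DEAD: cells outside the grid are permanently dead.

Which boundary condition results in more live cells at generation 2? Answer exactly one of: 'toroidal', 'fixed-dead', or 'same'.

Under TOROIDAL boundary, generation 2:
..O...O..
......O..
...OOO...
....OO...
.........
....OO...
...OOO...
Population = 13

Under FIXED-DEAD boundary, generation 2:
...O.OO..
......O..
...OOO...
....OO...
.........
.........
.........
Population = 9

Comparison: toroidal=13, fixed-dead=9 -> toroidal

Answer: toroidal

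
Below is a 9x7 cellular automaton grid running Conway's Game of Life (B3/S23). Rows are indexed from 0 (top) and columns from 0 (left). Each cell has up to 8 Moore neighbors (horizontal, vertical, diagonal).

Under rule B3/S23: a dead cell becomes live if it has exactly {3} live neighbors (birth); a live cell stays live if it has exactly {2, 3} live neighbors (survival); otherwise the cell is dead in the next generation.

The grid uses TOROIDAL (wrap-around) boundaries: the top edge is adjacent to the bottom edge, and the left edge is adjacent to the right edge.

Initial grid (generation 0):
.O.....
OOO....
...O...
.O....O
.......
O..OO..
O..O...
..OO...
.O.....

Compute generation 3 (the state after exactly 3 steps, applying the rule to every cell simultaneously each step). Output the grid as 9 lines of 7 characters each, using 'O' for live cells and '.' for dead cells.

Answer: O.O....
OOO....
.......
.......
.......
.......
OO.....
OOO....
..O....

Derivation:
Simulating step by step:
Generation 0 (given above): 15 live cells
Generation 1: 11 live cells
.......
OOO....
.......
.......
O......
...OO..
.O.....
.OOO...
.O.....
Generation 2: 9 live cells
O.O....
.O.....
.O.....
.......
.......
.......
.O..O..
OO.....
.O.....
Generation 3: 11 live cells
(generation 3 grid is the final answer)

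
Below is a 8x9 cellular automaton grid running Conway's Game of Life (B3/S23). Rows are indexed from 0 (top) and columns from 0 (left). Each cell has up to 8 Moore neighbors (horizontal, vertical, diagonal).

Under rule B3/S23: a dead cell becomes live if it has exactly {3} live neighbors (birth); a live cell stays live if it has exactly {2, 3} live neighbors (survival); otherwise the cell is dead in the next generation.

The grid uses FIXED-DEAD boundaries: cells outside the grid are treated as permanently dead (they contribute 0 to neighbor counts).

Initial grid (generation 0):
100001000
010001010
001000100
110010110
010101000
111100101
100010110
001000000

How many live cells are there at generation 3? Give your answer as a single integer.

Answer: 22

Derivation:
Simulating step by step:
Generation 0 (given above): 26 live cells
Generation 1: 20 live cells
000000100
010001000
101000000
110110110
000101000
100100100
100001110
000000000
Generation 2: 23 live cells
000000000
010000000
101111100
110111100
110101010
000000010
000001110
000000100
Generation 3: 22 live cells
000000000
011111000
100000100
000000010
110101010
000011011
000001010
000001110
Population at generation 3: 22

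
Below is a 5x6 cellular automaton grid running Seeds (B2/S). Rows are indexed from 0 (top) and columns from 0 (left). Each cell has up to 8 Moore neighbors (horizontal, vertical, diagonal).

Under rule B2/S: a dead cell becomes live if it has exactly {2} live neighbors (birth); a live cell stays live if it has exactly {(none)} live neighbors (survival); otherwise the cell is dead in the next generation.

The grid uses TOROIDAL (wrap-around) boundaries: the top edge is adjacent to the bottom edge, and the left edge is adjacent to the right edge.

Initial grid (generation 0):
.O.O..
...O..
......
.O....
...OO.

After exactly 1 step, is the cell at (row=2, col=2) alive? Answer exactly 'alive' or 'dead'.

Answer: alive

Derivation:
Simulating step by step:
Generation 0 (given above): 6 live cells
Generation 1: 7 live cells
......
....O.
..O...
..OOO.
OO....

Cell (2,2) at generation 1: 1 -> alive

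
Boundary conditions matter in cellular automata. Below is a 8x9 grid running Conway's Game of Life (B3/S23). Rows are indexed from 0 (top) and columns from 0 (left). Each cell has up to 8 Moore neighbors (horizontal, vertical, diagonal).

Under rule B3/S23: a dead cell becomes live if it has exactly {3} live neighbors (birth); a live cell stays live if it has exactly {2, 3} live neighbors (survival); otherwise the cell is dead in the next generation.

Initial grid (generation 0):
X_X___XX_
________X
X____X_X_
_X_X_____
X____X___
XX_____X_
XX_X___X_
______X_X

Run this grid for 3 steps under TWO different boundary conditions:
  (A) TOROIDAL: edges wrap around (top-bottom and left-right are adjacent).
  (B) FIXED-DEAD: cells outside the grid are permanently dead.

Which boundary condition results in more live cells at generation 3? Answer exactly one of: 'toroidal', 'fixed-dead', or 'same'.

Answer: fixed-dead

Derivation:
Under TOROIDAL boundary, generation 3:
_X_______
_________
_________
_________
XXXXX__XX
X_______X
X_______X
__XXXX_X_
Population = 17

Under FIXED-DEAD boundary, generation 3:
_________
_________
XX_______
_________
X__XX____
X___XXXX_
X__X_XX_X
_XX___X_X
Population = 19

Comparison: toroidal=17, fixed-dead=19 -> fixed-dead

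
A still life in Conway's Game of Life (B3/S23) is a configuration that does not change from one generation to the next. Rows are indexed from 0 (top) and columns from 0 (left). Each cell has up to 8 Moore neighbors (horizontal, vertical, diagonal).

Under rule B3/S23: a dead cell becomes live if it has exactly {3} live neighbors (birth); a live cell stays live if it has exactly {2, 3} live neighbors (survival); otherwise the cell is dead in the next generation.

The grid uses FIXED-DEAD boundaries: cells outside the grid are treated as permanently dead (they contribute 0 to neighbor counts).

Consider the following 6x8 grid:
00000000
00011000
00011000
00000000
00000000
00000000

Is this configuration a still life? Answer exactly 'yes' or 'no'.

Answer: yes

Derivation:
Compute generation 1 and compare to generation 0 (given above):
Generation 1:
00000000
00011000
00011000
00000000
00000000
00000000
The grids are IDENTICAL -> still life.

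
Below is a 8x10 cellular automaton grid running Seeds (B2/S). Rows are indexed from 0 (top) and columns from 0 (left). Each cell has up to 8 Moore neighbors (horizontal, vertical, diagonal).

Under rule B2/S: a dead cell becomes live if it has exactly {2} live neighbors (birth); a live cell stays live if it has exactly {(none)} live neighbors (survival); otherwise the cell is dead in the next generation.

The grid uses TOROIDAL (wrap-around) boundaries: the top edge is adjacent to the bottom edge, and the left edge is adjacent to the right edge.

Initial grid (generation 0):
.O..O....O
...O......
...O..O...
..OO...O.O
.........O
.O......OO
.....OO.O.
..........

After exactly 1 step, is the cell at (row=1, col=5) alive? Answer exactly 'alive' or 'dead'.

Simulating step by step:
Generation 0 (given above): 17 live cells
Generation 1: 22 live cells
O.OO......
O....O....
.......OO.
O...O.O...
.O.O...O..
.....OO...
O.........
O...O.OOOO

Cell (1,5) at generation 1: 1 -> alive

Answer: alive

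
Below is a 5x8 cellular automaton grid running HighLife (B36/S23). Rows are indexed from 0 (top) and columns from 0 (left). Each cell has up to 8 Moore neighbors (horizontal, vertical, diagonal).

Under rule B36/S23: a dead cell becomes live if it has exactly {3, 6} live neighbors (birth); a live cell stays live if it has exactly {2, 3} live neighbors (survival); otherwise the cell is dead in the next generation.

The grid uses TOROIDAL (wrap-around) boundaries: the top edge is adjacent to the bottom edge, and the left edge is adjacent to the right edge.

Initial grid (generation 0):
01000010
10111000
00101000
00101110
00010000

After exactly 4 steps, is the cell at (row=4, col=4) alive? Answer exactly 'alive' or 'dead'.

Simulating step by step:
Generation 0 (given above): 13 live cells
Generation 1: 13 live cells
01001000
00101100
00100000
00101100
00111010
Generation 2: 15 live cells
01010000
01101100
01100000
01111100
01100000
Generation 3: 11 live cells
10111000
10001000
10010000
10001000
10000000
Generation 4: 19 live cells
10011001
10101001
11011001
11000001
10001001

Cell (4,4) at generation 4: 1 -> alive

Answer: alive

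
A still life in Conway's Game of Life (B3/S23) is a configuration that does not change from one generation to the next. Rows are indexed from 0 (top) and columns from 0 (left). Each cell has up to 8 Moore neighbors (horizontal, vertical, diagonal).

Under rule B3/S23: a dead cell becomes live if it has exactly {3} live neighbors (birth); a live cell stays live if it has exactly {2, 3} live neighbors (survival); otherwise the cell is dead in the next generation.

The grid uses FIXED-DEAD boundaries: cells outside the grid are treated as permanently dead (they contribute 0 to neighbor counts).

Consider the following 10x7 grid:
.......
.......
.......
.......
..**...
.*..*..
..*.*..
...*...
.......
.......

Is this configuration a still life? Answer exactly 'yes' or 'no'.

Compute generation 1 and compare to generation 0 (given above):
Generation 1:
.......
.......
.......
.......
..**...
.*..*..
..*.*..
...*...
.......
.......
The grids are IDENTICAL -> still life.

Answer: yes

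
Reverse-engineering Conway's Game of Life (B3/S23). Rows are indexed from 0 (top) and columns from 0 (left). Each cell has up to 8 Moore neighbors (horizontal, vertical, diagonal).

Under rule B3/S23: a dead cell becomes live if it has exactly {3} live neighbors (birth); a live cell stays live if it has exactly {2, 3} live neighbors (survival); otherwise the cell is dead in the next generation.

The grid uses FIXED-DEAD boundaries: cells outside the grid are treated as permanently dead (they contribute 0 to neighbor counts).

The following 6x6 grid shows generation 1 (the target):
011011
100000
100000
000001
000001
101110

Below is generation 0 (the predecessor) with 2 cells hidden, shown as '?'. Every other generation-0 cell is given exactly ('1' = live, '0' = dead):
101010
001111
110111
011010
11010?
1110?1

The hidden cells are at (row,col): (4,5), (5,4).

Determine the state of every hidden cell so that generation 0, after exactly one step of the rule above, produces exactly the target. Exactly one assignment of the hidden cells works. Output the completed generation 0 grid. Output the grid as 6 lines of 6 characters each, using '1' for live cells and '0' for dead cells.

Hidden generation-0 cells (in order): (4,5), (5,4).
A hidden cell only influences target cells in its own 3x3 neighborhood. Try each of the 2^2 = 4 assignments, step the completed generation 0 forward once under B3/S23, and compare with the target:
  (4,5)=0 (5,4)=0 -> step gives (4,3)='1' but target has '0' -> reject
  (4,5)=0 (5,4)=1 -> step reproduces the target at every cell -> ACCEPT
  (4,5)=1 (5,4)=0 -> step gives (3,5)='0' but target has '1' -> reject
  (4,5)=1 (5,4)=1 -> step gives (3,5)='0' but target has '1' -> reject
Unique solution: (4,5)=dead, (5,4)=live.
Check: live-neighbor counts of every cell in the completed generation 0:
032533
354664
246664
555543
466443
343321
Applying B3/S23 to generation 0 with these counts gives:
011011
100000
100000
000001
000001
101110
which matches the target exactly.

Answer: 101010
001111
110111
011010
110100
111011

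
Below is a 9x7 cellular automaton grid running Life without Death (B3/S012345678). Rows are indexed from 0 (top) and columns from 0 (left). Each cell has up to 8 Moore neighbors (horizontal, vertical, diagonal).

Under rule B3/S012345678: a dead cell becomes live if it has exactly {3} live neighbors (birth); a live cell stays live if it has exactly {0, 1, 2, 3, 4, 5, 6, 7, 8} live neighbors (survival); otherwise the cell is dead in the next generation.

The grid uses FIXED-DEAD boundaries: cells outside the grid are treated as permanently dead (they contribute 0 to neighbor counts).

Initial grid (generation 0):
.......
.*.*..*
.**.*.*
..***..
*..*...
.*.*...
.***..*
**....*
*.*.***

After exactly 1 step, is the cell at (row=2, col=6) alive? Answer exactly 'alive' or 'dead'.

Answer: alive

Derivation:
Simulating step by step:
Generation 0 (given above): 26 live cells
Generation 1: 32 live cells
.......
.*.*.**
.**.*.*
..****.
**.*...
**.**..
.***..*
**..*.*
*.*.***

Cell (2,6) at generation 1: 1 -> alive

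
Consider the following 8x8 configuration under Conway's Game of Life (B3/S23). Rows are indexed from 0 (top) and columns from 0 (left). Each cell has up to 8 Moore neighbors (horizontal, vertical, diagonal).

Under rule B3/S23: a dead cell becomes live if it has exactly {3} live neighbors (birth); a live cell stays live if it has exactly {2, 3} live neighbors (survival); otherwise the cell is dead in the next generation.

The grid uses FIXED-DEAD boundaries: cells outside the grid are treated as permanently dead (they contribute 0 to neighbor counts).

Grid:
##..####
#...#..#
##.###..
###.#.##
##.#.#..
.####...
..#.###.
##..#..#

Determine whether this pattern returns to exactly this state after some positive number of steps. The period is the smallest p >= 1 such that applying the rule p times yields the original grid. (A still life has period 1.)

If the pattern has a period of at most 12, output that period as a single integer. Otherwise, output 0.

Simulating and comparing each generation to the original:
Gen 0 (original, given above): 36 live cells
Gen 1: 20 live cells, differs from original
Gen 2: 22 live cells, differs from original
Gen 3: 6 live cells, differs from original
Gen 4: 4 live cells, differs from original
Gen 5: 0 live cells, differs from original
Gen 6: 0 live cells, differs from original
Gen 7: 0 live cells, differs from original
Gen 8: 0 live cells, differs from original
Gen 9: 0 live cells, differs from original
Gen 10: 0 live cells, differs from original
Gen 11: 0 live cells, differs from original
Gen 12: 0 live cells, differs from original
No period found within 12 steps.

Answer: 0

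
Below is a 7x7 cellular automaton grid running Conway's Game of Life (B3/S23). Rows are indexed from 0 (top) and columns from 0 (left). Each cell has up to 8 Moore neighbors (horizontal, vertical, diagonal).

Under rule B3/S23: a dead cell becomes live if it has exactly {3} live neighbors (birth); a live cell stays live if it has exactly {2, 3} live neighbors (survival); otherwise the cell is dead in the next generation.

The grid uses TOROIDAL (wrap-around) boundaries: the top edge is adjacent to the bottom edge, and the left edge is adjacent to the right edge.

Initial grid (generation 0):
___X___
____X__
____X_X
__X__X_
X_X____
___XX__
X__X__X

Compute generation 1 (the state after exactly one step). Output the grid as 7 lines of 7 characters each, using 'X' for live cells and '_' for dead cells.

Answer: ___XX__
___XXX_
___XX__
_X_X_XX
_XX_X__
XXXXX_X
__XX___

Derivation:
Simulating step by step:
Generation 0 (given above): 13 live cells
Generation 1: 22 live cells
(generation 1 grid is the final answer)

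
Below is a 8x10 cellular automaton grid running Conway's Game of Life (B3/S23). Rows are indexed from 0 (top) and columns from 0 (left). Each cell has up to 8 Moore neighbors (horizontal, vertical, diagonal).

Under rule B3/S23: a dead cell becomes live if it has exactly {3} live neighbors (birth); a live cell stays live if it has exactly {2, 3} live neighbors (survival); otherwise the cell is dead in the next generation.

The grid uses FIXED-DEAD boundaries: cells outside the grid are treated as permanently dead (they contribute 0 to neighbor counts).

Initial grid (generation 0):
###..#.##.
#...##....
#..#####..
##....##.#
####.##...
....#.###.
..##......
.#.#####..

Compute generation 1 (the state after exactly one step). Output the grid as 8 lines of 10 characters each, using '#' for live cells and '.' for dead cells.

Answer: ##..###...
#.#.....#.
#..#...##.
........#.
#.###.....
....#.##..
..#.....#.
...####...

Derivation:
Simulating step by step:
Generation 0 (given above): 38 live cells
Generation 1: 26 live cells
(generation 1 grid is the final answer)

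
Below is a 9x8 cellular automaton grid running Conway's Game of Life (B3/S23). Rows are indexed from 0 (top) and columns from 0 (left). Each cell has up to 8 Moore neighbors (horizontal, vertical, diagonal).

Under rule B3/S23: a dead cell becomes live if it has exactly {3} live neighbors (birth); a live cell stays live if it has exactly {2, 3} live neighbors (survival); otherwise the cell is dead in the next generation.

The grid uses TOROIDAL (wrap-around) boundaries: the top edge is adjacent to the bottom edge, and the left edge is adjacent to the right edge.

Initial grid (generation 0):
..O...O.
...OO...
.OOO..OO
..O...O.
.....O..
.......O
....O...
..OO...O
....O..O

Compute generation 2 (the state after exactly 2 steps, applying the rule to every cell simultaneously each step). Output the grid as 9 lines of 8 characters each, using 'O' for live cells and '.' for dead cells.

Answer: O..OO...
...O...O
.O......
.OOO....
..O..OOO
........
...OO...
..OOO...
......O.

Derivation:
Simulating step by step:
Generation 0 (given above): 19 live cells
Generation 1: 25 live cells
....OO..
.O..OOOO
.O..OOOO
.OOO.OOO
......O.
........
...O....
...OO...
..O...OO
Generation 2: 19 live cells
(generation 2 grid is the final answer)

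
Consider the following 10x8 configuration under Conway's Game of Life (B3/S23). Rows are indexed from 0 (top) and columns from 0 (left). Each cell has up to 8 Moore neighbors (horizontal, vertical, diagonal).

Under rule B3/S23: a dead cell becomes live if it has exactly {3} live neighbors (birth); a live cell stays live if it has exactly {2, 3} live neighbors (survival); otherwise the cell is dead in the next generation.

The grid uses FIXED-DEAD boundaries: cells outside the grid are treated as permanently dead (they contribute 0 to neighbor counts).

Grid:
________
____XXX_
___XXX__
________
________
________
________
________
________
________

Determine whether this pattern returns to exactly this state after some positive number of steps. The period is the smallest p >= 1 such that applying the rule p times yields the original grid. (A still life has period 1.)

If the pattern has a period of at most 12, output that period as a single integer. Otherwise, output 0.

Simulating and comparing each generation to the original:
Gen 0 (original, given above): 6 live cells
Gen 1: 6 live cells, differs from original
Gen 2: 6 live cells, MATCHES original -> period = 2

Answer: 2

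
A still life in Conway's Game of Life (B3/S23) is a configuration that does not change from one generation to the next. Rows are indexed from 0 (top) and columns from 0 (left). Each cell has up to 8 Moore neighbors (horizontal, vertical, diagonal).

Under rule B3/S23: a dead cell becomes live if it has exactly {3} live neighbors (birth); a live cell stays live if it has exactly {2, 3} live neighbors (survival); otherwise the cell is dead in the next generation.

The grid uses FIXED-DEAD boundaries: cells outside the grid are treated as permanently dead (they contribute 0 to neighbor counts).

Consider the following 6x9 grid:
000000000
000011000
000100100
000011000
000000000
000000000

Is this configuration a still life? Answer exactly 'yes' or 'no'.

Answer: yes

Derivation:
Compute generation 1 and compare to generation 0 (given above):
Generation 1:
000000000
000011000
000100100
000011000
000000000
000000000
The grids are IDENTICAL -> still life.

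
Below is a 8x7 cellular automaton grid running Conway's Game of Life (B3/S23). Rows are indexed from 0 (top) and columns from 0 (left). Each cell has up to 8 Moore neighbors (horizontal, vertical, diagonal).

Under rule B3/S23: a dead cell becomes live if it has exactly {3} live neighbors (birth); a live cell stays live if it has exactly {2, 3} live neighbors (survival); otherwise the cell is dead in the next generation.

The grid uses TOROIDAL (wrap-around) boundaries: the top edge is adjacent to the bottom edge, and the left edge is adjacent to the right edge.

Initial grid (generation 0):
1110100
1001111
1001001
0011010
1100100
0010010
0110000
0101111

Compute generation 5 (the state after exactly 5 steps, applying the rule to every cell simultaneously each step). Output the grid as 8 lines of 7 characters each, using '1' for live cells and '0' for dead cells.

Simulating step by step:
Generation 0 (given above): 27 live cells
Generation 1: 18 live cells
0000000
0000000
1100000
0011010
0100111
1011000
1100001
0000111
Generation 2: 19 live cells
0000010
0000000
0110000
0011010
1100011
0011100
0111100
0000011
Generation 3: 18 live cells
0000011
0000000
0111000
0001110
1100011
0000001
0100000
0011011
Generation 4: 21 live cells
0000111
0010000
0011000
0001010
1000000
0100011
1010011
1010111
Generation 5: 19 live cells
(generation 5 grid is the final answer)

Answer: 1100100
0010110
0011100
0011100
1000110
0100010
0011000
0000000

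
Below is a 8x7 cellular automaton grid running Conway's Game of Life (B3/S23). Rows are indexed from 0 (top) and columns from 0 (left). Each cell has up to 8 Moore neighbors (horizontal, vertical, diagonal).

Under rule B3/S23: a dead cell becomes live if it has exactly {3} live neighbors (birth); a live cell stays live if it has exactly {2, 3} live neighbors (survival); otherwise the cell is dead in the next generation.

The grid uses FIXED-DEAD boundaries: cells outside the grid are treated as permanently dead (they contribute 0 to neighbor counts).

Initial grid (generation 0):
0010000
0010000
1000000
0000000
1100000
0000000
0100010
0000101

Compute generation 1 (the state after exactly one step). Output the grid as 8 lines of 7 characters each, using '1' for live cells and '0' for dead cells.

Simulating step by step:
Generation 0 (given above): 9 live cells
Generation 1: 7 live cells
(generation 1 grid is the final answer)

Answer: 0000000
0100000
0000000
1100000
0000000
1100000
0000010
0000010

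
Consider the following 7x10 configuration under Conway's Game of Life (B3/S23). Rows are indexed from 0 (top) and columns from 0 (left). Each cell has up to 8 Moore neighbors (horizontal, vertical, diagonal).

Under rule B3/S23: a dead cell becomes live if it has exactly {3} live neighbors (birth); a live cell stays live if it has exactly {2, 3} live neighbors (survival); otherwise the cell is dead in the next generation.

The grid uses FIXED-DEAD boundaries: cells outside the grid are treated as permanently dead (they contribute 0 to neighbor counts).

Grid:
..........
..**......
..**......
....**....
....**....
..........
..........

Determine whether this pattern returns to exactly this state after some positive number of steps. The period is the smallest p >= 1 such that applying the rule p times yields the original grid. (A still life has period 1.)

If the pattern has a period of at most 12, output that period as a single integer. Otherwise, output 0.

Simulating and comparing each generation to the original:
Gen 0 (original, given above): 8 live cells
Gen 1: 6 live cells, differs from original
Gen 2: 8 live cells, MATCHES original -> period = 2

Answer: 2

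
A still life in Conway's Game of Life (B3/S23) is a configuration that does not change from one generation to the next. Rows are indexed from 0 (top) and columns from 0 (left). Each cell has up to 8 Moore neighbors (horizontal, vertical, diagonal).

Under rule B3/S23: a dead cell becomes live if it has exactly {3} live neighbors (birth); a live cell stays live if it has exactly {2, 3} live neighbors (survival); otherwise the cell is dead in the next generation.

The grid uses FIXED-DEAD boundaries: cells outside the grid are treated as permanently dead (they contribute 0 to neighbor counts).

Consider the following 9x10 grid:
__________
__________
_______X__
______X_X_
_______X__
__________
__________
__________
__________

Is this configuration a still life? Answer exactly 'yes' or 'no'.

Answer: yes

Derivation:
Compute generation 1 and compare to generation 0 (given above):
Generation 1:
__________
__________
_______X__
______X_X_
_______X__
__________
__________
__________
__________
The grids are IDENTICAL -> still life.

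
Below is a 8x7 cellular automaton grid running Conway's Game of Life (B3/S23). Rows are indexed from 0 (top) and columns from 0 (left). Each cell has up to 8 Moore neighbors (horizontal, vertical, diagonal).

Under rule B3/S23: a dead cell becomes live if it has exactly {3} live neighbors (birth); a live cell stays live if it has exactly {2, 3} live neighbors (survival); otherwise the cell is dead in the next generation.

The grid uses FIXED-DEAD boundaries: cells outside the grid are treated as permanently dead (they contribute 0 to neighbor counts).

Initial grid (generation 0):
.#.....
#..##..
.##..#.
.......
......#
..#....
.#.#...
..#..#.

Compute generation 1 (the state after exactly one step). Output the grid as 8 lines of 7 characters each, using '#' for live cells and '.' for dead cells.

Answer: .......
#..##..
.####..
.......
.......
..#....
.#.#...
..#....

Derivation:
Simulating step by step:
Generation 0 (given above): 13 live cells
Generation 1: 11 live cells
(generation 1 grid is the final answer)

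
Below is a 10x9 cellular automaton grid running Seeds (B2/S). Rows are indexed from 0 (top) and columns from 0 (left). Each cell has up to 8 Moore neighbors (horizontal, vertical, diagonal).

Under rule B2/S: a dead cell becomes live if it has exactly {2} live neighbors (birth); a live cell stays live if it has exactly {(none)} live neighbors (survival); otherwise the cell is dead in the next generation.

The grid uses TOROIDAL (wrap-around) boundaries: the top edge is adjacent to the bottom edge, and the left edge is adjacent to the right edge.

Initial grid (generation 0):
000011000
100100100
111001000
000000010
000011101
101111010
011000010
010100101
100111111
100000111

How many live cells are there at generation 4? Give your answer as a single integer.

Answer: 7

Derivation:
Simulating step by step:
Generation 0 (given above): 38 live cells
Generation 1: 12 live cells
010100000
000000001
000110010
001100000
111000000
000000000
000000000
000000000
000000000
010000000
Generation 2: 8 live cells
000000000
100000010
000000001
100000001
000000000
101000000
000000000
000000000
000000000
100000000
Generation 3: 6 live cells
110000000
000000000
010000000
000000010
000000000
010000000
010000000
000000000
000000000
000000000
Generation 4: 7 live cells
000000000
001000000
000000000
000000000
000000000
101000000
101000000
000000000
000000000
110000000
Population at generation 4: 7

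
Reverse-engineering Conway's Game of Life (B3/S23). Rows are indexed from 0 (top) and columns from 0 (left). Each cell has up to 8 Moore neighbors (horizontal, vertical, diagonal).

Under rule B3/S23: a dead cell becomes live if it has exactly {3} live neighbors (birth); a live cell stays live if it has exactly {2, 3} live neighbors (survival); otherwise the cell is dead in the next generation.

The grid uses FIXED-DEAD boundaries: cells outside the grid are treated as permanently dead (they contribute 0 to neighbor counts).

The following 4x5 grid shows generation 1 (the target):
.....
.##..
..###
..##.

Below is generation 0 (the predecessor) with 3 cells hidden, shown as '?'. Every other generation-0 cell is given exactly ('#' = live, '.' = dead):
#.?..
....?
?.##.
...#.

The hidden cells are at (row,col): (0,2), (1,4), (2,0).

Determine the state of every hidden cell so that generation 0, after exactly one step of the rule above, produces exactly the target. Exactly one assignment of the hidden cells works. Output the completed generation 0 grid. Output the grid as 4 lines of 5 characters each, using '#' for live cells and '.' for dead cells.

Answer: #.#..
....#
..##.
...#.

Derivation:
Hidden generation-0 cells (in order): (0,2), (1,4), (2,0).
A hidden cell only influences target cells in its own 3x3 neighborhood. Try each of the 2^3 = 8 assignments, step the completed generation 0 forward once under B3/S23, and compare with the target:
  (0,2)=. (1,4)=. (2,0)=. -> step gives (1,1)='.' but target has '#' -> reject
  (0,2)=. (1,4)=. (2,0)=# -> step gives (1,2)='.' but target has '#' -> reject
  (0,2)=. (1,4)=# (2,0)=. -> step gives (1,1)='.' but target has '#' -> reject
  (0,2)=. (1,4)=# (2,0)=# -> step gives (1,2)='.' but target has '#' -> reject
  (0,2)=# (1,4)=. (2,0)=. -> step gives (1,3)='#' but target has '.' -> reject
  (0,2)=# (1,4)=. (2,0)=# -> step gives (1,1)='.' but target has '#' -> reject
  (0,2)=# (1,4)=# (2,0)=. -> step reproduces the target at every cell -> ACCEPT
  (0,2)=# (1,4)=# (2,0)=# -> step gives (1,1)='.' but target has '#' -> reject
Unique solution: (0,2)=live, (1,4)=live, (2,0)=dead.
Check: live-neighbor counts of every cell in the completed generation 0:
02021
13341
01233
01322
Applying B3/S23 to generation 0 with these counts gives:
.....
.##..
..###
..##.
which matches the target exactly.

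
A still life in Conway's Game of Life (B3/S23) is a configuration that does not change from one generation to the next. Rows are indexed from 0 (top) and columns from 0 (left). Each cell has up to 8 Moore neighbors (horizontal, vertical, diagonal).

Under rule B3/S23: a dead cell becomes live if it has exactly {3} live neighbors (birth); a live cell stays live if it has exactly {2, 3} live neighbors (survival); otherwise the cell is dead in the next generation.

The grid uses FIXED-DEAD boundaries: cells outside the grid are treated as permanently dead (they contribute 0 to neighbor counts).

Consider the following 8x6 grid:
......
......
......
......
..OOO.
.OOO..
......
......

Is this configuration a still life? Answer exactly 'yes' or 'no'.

Compute generation 1 and compare to generation 0 (given above):
Generation 1:
......
......
......
...O..
.O..O.
.O..O.
..O...
......
Cell (3,3) differs: gen0=0 vs gen1=1 -> NOT a still life.

Answer: no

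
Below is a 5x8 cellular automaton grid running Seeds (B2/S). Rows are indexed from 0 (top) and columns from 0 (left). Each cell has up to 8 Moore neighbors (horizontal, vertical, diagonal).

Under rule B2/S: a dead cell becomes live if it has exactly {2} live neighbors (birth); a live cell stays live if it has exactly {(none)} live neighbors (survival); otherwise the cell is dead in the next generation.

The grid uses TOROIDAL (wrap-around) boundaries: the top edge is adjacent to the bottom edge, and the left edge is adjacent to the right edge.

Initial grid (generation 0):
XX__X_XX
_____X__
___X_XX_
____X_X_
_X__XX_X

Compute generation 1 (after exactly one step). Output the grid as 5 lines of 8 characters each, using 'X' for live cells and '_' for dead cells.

Simulating step by step:
Generation 0 (given above): 15 live cells
Generation 1: 9 live cells
(generation 1 grid is the final answer)

Answer: __XX____
_XXX____
_______X
X_X_____
__X_____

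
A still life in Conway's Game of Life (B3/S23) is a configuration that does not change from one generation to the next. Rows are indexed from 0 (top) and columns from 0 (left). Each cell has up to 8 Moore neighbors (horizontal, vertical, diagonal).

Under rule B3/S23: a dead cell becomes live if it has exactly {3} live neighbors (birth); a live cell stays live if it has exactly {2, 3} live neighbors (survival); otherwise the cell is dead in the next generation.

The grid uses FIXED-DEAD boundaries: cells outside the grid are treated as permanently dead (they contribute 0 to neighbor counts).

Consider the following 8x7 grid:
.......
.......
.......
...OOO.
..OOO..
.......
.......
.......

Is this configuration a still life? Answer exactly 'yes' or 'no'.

Compute generation 1 and compare to generation 0 (given above):
Generation 1:
.......
.......
....O..
..O..O.
..O..O.
...O...
.......
.......
Cell (2,4) differs: gen0=0 vs gen1=1 -> NOT a still life.

Answer: no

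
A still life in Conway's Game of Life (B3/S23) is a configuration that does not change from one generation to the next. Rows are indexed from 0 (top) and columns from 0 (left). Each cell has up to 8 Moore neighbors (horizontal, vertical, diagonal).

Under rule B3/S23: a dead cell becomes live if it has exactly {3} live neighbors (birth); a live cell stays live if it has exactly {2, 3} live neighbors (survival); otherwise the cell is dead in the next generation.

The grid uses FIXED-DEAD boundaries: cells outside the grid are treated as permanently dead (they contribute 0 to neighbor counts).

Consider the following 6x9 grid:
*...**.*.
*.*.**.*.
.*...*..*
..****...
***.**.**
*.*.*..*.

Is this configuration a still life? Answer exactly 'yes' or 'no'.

Answer: no

Derivation:
Compute generation 1 and compare to generation 0 (given above):
Generation 1:
.*.***...
*..*...**
.*.......
*......**
*......**
*.*.*****
Cell (0,0) differs: gen0=1 vs gen1=0 -> NOT a still life.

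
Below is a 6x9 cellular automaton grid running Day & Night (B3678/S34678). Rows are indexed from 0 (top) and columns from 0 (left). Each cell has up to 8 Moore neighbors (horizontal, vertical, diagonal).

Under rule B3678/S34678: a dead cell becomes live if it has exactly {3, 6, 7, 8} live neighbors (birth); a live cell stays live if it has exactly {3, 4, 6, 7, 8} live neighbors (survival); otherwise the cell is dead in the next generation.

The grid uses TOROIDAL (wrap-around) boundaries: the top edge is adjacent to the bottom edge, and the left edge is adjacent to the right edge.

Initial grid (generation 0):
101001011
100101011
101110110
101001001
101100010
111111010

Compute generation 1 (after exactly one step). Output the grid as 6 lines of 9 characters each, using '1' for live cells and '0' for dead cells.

Simulating step by step:
Generation 0 (given above): 31 live cells
Generation 1: 32 live cells
(generation 1 grid is the final answer)

Answer: 011011111
100101101
101110111
111100000
110001001
110010011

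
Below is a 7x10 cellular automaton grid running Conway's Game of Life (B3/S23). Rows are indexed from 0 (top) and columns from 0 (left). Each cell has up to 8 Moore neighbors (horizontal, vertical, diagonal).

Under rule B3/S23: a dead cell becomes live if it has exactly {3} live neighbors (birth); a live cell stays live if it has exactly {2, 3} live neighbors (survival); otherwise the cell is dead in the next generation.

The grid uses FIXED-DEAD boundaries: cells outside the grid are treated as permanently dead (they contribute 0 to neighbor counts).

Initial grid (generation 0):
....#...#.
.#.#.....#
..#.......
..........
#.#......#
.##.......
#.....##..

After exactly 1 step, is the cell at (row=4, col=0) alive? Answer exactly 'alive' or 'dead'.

Answer: dead

Derivation:
Simulating step by step:
Generation 0 (given above): 14 live cells
Generation 1: 8 live cells
..........
..##......
..#.......
.#........
..#.......
#.#.......
.#........

Cell (4,0) at generation 1: 0 -> dead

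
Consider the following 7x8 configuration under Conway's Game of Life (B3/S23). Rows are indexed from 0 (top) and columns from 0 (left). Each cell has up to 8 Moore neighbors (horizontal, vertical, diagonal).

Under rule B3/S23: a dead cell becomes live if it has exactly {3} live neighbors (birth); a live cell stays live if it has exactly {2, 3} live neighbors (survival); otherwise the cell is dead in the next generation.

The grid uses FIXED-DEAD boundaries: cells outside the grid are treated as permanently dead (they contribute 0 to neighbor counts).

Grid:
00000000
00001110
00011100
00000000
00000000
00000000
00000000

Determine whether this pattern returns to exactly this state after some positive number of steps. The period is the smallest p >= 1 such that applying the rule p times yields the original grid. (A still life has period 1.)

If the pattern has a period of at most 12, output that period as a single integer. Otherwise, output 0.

Simulating and comparing each generation to the original:
Gen 0 (original, given above): 6 live cells
Gen 1: 6 live cells, differs from original
Gen 2: 6 live cells, MATCHES original -> period = 2

Answer: 2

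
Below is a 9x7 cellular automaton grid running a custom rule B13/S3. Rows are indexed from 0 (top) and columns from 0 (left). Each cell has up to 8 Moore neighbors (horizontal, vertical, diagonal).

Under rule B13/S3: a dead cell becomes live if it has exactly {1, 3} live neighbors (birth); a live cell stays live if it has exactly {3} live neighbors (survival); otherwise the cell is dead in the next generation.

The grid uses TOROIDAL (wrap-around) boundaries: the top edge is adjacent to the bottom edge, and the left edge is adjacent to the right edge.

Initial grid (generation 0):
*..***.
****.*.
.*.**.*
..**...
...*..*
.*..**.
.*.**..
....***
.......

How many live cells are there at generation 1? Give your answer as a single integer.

Answer: 19

Derivation:
Simulating step by step:
Generation 0 (given above): 26 live cells
Generation 1: 19 live cells
...*...
.......
.....*.
*....*.
...*.*.
*....*.
*.**..*
.*.***.
.***...
Population at generation 1: 19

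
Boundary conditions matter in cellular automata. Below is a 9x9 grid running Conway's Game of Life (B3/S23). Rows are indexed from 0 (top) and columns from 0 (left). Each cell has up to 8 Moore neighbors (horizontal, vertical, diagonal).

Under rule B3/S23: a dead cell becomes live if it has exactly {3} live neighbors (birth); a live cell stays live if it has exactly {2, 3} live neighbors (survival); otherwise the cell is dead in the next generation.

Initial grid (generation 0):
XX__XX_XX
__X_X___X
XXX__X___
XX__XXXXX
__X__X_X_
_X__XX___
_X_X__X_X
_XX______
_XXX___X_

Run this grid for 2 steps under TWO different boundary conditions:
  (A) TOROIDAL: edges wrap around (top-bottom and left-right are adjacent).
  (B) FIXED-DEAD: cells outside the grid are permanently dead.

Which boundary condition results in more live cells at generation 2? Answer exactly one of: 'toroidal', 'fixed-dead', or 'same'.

Under TOROIDAL boundary, generation 2:
________X
____X__X_
__X_XXXX_
____X____
_X___X_X_
XX___X__X
XX_X_X__X
__X____X_
___XX___X
Population = 26

Under FIXED-DEAD boundary, generation 2:
__XXXX__X
__X_X_X__
__X_XXX__
X___X____
X____X___
_____X_XX
XX_X_X___
X__X_____
_________
Population = 25

Comparison: toroidal=26, fixed-dead=25 -> toroidal

Answer: toroidal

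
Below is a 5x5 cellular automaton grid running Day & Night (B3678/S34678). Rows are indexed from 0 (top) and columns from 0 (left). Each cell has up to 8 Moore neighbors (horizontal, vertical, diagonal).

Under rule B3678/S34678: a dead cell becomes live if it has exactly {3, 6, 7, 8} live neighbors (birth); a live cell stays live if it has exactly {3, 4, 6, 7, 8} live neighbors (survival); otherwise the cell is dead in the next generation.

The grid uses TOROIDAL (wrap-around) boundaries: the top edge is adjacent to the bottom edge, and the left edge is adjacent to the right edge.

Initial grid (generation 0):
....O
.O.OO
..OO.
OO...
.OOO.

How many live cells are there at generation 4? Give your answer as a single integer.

Simulating step by step:
Generation 0 (given above): 11 live cells
Generation 1: 13 live cells
.O..O
O..OO
..OO.
.OO.O
.OO.O
Generation 2: 13 live cells
OO..O
OO.OO
..O..
.O.O.
OOO..
Generation 3: 10 live cells
OO...
.O.OO
..O..
OO...
..OO.
Generation 4: 10 live cells
OO...
.O...
..OOO
.O.O.
..O.O
Population at generation 4: 10

Answer: 10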